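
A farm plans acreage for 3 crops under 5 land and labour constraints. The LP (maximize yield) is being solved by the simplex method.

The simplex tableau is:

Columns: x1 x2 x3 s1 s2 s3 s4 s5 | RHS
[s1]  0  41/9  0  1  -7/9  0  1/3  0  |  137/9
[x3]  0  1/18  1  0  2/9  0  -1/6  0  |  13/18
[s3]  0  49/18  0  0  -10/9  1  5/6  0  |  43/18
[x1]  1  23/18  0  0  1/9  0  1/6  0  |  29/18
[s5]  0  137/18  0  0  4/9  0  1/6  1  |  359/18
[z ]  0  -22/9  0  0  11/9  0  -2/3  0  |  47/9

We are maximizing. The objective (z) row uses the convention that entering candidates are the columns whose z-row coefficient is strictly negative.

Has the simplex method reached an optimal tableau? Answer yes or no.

Column x2 has objective-row coefficient -22/9, which is negative; an improving pivot exists, so not yet optimal.

no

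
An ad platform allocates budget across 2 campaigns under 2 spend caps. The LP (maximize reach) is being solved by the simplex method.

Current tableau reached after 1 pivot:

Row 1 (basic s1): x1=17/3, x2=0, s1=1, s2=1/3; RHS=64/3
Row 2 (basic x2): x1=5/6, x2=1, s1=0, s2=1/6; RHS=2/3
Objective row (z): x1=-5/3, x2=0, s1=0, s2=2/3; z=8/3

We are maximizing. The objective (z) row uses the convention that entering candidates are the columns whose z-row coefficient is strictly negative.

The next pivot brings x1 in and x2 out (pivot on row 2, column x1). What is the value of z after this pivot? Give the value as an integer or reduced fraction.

Minimum ratio for x1: (2/3)/(5/6) = 4/5.
z changes by −(z-row coeff of x1)·ratio = −(-5/3)·(4/5) = 4/3.
New z = 8/3 + (4/3) = 4.

4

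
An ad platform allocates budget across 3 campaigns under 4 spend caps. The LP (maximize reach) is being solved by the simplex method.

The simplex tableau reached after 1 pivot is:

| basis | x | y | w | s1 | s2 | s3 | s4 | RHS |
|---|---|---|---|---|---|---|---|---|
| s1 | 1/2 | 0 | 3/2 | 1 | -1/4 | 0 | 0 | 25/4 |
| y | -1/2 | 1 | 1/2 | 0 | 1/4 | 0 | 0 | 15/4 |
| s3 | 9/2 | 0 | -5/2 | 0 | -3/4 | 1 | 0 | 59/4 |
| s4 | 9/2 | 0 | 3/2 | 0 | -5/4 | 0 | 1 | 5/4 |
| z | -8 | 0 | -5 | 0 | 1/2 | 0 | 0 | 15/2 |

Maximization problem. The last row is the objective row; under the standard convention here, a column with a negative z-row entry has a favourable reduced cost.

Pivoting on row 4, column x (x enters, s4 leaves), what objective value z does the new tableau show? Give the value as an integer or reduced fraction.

175/18

Minimum ratio for x: (5/4)/(9/2) = 5/18.
z changes by −(z-row coeff of x)·ratio = −(-8)·(5/18) = 20/9.
New z = 15/2 + (20/9) = 175/18.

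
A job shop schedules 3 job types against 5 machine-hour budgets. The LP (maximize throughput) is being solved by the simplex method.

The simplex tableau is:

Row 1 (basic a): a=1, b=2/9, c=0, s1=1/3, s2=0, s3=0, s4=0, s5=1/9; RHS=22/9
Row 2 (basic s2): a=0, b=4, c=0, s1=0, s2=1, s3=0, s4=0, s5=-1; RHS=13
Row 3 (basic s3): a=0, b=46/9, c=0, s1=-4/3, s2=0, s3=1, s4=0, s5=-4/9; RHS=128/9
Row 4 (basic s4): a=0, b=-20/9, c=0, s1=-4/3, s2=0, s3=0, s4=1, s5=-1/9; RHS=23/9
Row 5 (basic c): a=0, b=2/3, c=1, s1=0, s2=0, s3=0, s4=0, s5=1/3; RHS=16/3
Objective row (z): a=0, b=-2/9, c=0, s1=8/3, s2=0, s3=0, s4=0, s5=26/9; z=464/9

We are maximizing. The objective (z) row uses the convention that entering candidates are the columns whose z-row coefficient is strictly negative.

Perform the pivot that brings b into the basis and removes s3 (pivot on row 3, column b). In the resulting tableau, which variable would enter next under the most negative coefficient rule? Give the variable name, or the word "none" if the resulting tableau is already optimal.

Pivot element 46/9. New z-row = old z-row − (-2/9)·(row 3/(46/9)).
Updated z-row coefficients: a: 0, b: 0, c: 0, s1: 60/23, s2: 0, s3: 1/23, s4: 0, s5: 66/23.
No coefficient is strictly negative; the tableau after this pivot is optimal.

none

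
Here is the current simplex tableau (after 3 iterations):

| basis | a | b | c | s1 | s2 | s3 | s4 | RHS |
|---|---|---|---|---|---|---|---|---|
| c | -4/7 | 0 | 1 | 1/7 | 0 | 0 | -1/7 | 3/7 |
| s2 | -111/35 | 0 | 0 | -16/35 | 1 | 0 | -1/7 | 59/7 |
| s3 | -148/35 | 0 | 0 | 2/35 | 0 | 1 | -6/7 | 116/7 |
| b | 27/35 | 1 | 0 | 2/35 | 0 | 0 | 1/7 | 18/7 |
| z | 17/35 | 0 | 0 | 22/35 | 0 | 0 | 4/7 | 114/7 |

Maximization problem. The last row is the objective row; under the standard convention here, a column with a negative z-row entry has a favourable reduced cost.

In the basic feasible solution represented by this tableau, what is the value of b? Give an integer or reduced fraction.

b is basic (row 4); its value is the RHS of that row: 18/7.

18/7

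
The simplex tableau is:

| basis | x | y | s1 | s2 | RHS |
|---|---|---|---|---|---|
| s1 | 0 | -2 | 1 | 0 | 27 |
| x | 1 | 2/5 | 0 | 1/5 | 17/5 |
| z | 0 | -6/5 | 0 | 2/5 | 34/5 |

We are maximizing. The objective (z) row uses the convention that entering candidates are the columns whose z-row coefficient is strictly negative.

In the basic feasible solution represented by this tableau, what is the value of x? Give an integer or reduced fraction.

17/5

x is basic (row 2); its value is the RHS of that row: 17/5.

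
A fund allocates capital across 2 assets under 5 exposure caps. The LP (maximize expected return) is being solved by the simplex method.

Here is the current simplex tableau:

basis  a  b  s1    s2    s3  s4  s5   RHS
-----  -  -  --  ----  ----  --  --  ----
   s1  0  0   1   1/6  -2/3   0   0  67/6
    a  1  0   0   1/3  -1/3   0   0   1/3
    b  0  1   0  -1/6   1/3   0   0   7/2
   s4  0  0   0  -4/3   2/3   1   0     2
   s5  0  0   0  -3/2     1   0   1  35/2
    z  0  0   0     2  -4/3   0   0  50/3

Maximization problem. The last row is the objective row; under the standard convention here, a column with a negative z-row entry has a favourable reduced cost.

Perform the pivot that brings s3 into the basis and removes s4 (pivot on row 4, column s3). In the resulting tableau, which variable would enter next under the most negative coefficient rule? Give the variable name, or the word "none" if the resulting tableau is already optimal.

s2

Pivot element 2/3. New z-row = old z-row − (-4/3)·(row 4/(2/3)).
Updated z-row coefficients: a: 0, b: 0, s1: 0, s2: -2/3, s3: 0, s4: 2, s5: 0.
The most negative is -2/3 in column s2, so s2 would enter next.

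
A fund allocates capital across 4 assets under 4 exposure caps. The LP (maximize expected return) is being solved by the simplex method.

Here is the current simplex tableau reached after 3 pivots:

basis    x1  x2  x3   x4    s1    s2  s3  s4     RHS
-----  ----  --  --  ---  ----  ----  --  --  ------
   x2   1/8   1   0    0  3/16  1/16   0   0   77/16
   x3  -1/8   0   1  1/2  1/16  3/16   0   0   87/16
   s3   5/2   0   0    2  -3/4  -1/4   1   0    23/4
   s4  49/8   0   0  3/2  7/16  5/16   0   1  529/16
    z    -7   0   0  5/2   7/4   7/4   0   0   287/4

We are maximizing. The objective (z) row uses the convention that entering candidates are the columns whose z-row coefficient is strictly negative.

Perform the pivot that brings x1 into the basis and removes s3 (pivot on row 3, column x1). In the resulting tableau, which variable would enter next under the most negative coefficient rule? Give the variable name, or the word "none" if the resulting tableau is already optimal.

Pivot element 5/2. New z-row = old z-row − (-7)·(row 3/(5/2)).
Updated z-row coefficients: x1: 0, x2: 0, x3: 0, x4: 81/10, s1: -7/20, s2: 21/20, s3: 14/5, s4: 0.
The most negative is -7/20 in column s1, so s1 would enter next.

s1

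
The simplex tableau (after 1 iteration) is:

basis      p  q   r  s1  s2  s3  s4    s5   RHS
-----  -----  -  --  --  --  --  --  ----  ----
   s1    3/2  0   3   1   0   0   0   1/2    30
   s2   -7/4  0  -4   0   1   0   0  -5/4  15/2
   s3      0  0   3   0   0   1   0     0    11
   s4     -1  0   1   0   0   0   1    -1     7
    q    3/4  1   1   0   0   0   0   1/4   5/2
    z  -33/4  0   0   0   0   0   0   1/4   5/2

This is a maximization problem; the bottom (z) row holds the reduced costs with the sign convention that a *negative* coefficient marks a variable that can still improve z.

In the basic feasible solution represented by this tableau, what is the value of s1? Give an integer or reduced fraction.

s1 is basic (row 1); its value is the RHS of that row: 30.

30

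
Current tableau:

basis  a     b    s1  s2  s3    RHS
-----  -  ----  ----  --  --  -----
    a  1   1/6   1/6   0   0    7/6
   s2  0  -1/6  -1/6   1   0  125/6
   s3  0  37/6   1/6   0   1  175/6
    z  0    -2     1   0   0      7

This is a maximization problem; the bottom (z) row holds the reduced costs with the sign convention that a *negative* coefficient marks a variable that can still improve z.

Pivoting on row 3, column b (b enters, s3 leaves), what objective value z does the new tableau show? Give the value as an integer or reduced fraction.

609/37

Minimum ratio for b: (175/6)/(37/6) = 175/37.
z changes by −(z-row coeff of b)·ratio = −(-2)·(175/37) = 350/37.
New z = 7 + (350/37) = 609/37.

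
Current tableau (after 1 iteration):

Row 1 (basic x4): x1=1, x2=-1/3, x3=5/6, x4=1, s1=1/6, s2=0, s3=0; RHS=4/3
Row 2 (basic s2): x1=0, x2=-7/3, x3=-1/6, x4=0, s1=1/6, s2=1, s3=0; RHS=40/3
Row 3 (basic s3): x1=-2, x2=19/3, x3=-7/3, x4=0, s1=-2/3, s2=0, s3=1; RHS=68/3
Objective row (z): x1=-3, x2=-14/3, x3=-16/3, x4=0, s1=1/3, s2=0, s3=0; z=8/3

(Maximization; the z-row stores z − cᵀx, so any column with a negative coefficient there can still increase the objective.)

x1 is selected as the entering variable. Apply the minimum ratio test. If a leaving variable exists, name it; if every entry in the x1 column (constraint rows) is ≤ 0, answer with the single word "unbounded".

x4

Ratios: row 1 (x4): (4/3)/1 = 4/3; row 2 (s2): entry 0 ≤ 0, skip; row 3 (s3): entry -2 ≤ 0, skip.
Minimum ratio is in the x4 row, so x4 leaves.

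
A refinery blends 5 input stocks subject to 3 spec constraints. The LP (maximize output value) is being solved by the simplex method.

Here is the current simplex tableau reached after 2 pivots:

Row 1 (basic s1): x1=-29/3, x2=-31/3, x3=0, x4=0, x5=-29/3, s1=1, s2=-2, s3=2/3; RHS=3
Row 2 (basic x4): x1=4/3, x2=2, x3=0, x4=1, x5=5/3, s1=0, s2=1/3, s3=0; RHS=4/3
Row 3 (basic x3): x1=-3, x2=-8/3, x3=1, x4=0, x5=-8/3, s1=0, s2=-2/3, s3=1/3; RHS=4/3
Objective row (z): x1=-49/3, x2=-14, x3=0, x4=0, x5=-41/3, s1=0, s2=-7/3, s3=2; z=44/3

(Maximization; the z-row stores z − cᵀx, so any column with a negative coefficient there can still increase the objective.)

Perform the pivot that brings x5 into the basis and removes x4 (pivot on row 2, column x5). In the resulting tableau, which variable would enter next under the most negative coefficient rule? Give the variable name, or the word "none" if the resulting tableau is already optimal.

x1

Pivot element 5/3. New z-row = old z-row − (-41/3)·(row 2/(5/3)).
Updated z-row coefficients: x1: -27/5, x2: 12/5, x3: 0, x4: 41/5, x5: 0, s1: 0, s2: 2/5, s3: 2.
The most negative is -27/5 in column x1, so x1 would enter next.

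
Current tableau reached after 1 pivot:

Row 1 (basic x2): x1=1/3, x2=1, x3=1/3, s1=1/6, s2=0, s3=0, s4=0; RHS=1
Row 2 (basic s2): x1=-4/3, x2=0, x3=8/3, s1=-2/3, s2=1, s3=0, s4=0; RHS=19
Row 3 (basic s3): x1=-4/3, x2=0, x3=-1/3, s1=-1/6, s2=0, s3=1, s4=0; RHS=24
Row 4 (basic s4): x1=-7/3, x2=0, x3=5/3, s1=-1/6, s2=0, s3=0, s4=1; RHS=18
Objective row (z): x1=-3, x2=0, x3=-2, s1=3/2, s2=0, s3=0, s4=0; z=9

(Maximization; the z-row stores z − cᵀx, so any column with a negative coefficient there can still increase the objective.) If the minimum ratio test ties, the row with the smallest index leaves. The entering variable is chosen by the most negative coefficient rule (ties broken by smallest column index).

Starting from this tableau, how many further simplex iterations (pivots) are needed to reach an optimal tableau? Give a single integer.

1

pivot: x1 in, x2 out → z = 18
No improving column remains; optimal.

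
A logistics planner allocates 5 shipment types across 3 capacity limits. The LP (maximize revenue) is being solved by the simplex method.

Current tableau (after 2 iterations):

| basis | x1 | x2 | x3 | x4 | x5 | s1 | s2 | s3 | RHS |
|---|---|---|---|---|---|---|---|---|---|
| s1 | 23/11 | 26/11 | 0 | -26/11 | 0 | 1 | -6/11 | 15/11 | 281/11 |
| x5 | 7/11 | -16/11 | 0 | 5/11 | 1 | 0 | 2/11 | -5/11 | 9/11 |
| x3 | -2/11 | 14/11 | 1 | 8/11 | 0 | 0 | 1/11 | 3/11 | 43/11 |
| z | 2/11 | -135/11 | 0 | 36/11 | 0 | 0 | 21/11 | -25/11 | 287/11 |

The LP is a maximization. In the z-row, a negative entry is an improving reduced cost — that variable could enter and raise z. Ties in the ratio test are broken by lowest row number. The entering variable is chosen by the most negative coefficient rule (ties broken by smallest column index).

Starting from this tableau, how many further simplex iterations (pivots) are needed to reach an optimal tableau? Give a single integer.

2

pivot: x2 in, x3 out → z = 893/14
pivot: x1 in, s1 out → z = 2571/34
No improving column remains; optimal.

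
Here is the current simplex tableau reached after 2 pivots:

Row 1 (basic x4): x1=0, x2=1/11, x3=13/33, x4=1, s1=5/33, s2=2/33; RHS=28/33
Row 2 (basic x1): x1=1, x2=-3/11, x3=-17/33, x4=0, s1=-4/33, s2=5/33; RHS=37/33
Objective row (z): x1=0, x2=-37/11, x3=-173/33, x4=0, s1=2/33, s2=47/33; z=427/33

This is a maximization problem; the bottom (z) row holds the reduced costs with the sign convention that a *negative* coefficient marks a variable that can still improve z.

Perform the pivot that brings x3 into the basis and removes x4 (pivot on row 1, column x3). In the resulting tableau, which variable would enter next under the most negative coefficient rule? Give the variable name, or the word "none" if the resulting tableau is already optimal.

Pivot element 13/33. New z-row = old z-row − (-173/33)·(row 1/(13/33)).
Updated z-row coefficients: x1: 0, x2: -28/13, x3: 0, x4: 173/13, s1: 27/13, s2: 29/13.
The most negative is -28/13 in column x2, so x2 would enter next.

x2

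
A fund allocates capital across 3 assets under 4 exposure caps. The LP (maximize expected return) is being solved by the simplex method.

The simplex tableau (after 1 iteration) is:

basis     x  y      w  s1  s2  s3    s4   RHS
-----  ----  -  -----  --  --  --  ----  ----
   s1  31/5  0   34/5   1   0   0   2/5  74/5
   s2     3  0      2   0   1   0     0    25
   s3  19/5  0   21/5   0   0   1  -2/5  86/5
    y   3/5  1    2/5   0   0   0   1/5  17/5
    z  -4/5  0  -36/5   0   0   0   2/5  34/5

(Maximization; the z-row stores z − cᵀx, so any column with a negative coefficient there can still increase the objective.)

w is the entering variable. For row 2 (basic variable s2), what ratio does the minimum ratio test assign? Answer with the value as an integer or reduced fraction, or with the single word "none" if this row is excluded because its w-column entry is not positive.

Ratio = RHS / (w entry) = 25 / 2 = 25/2.

25/2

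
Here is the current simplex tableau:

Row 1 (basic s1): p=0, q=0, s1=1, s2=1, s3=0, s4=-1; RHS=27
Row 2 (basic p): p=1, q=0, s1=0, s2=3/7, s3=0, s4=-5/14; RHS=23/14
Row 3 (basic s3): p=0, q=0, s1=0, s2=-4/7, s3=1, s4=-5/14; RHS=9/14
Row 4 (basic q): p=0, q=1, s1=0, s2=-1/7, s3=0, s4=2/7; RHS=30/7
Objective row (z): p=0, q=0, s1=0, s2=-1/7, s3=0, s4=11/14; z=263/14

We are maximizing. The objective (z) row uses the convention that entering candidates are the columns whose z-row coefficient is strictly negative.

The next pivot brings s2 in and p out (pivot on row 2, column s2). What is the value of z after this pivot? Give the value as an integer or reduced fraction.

Minimum ratio for s2: (23/14)/(3/7) = 23/6.
z changes by −(z-row coeff of s2)·ratio = −(-1/7)·(23/6) = 23/42.
New z = 263/14 + (23/42) = 58/3.

58/3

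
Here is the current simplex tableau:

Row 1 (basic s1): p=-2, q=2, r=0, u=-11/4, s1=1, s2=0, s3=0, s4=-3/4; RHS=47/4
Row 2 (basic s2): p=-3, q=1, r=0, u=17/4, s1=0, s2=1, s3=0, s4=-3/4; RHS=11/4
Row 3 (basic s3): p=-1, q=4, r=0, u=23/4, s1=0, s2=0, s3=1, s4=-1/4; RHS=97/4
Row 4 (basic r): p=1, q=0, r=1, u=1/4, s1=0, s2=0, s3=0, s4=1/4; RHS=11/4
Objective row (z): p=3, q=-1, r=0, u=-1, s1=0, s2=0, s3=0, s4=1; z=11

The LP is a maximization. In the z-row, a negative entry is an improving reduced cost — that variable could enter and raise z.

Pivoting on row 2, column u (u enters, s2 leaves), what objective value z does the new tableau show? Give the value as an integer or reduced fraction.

Minimum ratio for u: (11/4)/(17/4) = 11/17.
z changes by −(z-row coeff of u)·ratio = −(-1)·(11/17) = 11/17.
New z = 11 + (11/17) = 198/17.

198/17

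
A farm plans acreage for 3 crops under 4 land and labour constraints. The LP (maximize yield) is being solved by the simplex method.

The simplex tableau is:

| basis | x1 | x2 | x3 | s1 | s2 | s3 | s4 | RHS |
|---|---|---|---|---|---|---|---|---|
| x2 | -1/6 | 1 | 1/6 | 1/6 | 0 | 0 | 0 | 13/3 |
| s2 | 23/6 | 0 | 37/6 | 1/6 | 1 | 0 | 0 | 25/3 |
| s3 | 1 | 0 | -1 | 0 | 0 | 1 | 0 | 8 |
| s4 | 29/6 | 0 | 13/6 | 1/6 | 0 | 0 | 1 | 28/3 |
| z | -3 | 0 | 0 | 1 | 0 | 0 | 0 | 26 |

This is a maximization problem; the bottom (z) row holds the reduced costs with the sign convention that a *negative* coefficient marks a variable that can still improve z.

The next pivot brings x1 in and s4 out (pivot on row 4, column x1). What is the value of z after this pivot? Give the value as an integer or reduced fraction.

922/29

Minimum ratio for x1: (28/3)/(29/6) = 56/29.
z changes by −(z-row coeff of x1)·ratio = −(-3)·(56/29) = 168/29.
New z = 26 + (168/29) = 922/29.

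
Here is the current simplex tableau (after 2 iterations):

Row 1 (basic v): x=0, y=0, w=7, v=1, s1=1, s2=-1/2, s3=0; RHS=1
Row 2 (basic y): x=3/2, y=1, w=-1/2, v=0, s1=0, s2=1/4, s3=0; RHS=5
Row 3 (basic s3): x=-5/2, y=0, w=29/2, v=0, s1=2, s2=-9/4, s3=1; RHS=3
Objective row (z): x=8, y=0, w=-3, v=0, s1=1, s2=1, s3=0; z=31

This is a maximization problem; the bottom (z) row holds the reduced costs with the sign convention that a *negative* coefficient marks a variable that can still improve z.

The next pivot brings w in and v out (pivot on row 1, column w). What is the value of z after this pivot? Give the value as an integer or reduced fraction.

Minimum ratio for w: 1/7 = 1/7.
z changes by −(z-row coeff of w)·ratio = −(-3)·(1/7) = 3/7.
New z = 31 + (3/7) = 220/7.

220/7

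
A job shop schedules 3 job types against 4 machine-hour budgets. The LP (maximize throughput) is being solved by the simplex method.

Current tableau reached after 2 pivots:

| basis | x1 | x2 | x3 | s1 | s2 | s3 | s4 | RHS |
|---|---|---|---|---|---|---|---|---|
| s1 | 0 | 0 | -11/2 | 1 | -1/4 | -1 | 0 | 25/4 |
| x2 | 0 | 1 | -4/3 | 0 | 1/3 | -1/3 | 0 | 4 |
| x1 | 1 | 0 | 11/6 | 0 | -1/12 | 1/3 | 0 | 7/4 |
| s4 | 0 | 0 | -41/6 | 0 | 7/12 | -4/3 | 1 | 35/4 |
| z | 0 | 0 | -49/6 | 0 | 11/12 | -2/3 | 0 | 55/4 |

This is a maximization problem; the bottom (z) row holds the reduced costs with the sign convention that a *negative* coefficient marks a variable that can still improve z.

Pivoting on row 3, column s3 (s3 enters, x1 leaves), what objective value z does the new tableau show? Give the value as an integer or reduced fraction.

Minimum ratio for s3: (7/4)/(1/3) = 21/4.
z changes by −(z-row coeff of s3)·ratio = −(-2/3)·(21/4) = 7/2.
New z = 55/4 + (7/2) = 69/4.

69/4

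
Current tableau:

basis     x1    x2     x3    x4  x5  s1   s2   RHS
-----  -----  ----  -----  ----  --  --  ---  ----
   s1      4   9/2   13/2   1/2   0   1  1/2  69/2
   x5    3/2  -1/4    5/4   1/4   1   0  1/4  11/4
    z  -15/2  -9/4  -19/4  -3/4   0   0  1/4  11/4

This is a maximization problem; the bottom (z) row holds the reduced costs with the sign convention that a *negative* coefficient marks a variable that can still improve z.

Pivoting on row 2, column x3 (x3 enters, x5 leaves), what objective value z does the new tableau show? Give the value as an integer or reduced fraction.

66/5

Minimum ratio for x3: (11/4)/(5/4) = 11/5.
z changes by −(z-row coeff of x3)·ratio = −(-19/4)·(11/5) = 209/20.
New z = 11/4 + (209/20) = 66/5.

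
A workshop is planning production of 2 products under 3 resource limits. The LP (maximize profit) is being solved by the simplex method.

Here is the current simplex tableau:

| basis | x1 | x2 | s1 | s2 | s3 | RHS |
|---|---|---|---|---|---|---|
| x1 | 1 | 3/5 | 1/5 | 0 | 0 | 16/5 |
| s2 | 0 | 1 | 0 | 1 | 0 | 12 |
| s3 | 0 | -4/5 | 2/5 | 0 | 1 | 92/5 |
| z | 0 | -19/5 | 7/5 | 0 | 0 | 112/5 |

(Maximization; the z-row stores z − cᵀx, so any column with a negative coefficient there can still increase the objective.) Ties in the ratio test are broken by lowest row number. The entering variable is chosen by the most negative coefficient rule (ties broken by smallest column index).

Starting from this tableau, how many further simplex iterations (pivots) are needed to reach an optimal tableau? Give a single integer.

pivot: x2 in, x1 out → z = 128/3
No improving column remains; optimal.

1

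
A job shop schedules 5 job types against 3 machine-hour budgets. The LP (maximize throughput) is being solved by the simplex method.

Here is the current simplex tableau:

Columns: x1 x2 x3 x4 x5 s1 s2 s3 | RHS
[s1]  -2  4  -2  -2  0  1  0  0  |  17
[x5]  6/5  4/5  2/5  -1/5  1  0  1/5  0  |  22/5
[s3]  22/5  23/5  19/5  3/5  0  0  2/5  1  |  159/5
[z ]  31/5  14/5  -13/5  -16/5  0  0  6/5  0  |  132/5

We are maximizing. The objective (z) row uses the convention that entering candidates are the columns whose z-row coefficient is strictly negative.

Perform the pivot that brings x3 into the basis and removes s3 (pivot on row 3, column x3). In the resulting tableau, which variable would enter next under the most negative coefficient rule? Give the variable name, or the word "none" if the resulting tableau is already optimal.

Pivot element 19/5. New z-row = old z-row − (-13/5)·(row 3/(19/5)).
Updated z-row coefficients: x1: 175/19, x2: 113/19, x3: 0, x4: -53/19, x5: 0, s1: 0, s2: 28/19, s3: 13/19.
The most negative is -53/19 in column x4, so x4 would enter next.

x4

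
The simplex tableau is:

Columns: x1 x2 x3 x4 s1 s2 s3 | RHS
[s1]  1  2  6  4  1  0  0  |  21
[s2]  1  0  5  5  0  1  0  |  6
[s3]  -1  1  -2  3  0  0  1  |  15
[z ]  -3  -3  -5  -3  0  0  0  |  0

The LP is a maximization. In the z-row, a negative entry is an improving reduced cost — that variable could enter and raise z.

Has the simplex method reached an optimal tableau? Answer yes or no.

no

Column x1 has objective-row coefficient -3, which is negative; an improving pivot exists, so not yet optimal.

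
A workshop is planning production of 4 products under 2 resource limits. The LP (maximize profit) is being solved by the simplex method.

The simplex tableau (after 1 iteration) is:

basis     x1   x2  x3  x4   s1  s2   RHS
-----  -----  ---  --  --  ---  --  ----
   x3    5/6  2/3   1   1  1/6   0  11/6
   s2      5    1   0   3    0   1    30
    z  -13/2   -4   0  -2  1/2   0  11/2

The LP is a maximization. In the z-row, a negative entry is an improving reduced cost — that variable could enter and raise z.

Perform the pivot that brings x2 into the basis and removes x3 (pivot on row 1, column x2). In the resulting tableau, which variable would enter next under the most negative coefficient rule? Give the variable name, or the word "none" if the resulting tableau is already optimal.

x1

Pivot element 2/3. New z-row = old z-row − (-4)·(row 1/(2/3)).
Updated z-row coefficients: x1: -3/2, x2: 0, x3: 6, x4: 4, s1: 3/2, s2: 0.
The most negative is -3/2 in column x1, so x1 would enter next.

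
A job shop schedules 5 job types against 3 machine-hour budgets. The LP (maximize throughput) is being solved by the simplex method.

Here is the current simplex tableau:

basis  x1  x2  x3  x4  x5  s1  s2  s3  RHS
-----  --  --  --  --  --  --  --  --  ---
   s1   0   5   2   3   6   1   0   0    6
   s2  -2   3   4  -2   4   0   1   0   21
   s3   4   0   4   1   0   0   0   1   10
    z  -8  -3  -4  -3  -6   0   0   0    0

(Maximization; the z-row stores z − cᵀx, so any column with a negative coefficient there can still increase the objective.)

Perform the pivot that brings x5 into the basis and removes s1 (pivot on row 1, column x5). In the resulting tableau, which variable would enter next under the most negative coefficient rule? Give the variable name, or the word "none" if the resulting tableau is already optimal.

x1

Pivot element 6. New z-row = old z-row − (-6)·(row 1/6).
Updated z-row coefficients: x1: -8, x2: 2, x3: -2, x4: 0, x5: 0, s1: 1, s2: 0, s3: 0.
The most negative is -8 in column x1, so x1 would enter next.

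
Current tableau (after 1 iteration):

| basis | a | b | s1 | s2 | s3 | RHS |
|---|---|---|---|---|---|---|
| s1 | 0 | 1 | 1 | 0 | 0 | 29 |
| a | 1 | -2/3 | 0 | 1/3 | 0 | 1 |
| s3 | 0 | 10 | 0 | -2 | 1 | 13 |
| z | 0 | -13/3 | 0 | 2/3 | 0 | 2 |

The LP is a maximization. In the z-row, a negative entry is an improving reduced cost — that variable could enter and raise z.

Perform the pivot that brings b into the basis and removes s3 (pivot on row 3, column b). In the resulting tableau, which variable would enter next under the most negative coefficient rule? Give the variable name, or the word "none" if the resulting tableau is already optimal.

s2

Pivot element 10. New z-row = old z-row − (-13/3)·(row 3/10).
Updated z-row coefficients: a: 0, b: 0, s1: 0, s2: -1/5, s3: 13/30.
The most negative is -1/5 in column s2, so s2 would enter next.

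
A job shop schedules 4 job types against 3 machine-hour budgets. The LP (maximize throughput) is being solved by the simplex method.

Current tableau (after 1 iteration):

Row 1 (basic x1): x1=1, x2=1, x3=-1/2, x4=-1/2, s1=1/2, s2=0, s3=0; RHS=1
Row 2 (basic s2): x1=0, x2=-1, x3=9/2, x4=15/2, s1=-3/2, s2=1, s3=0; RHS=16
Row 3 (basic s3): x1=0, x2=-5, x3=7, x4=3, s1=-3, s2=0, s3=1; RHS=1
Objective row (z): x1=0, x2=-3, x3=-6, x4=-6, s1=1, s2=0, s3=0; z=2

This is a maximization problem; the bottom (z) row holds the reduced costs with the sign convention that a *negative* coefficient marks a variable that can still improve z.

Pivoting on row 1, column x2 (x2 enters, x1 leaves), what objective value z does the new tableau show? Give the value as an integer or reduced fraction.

5

Minimum ratio for x2: 1/1 = 1.
z changes by −(z-row coeff of x2)·ratio = −(-3)·1 = 3.
New z = 2 + 3 = 5.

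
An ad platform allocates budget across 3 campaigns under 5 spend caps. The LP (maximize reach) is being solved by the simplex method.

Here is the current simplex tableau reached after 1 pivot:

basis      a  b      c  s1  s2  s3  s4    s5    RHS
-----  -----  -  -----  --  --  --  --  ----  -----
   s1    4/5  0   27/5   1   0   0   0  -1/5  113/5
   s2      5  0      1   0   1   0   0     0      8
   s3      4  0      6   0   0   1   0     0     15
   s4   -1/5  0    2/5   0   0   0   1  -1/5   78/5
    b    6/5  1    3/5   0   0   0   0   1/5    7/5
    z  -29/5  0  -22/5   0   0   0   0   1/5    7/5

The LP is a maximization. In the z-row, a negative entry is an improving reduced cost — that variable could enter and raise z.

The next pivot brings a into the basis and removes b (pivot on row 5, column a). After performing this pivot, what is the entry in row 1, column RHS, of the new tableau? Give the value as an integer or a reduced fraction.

65/3

Pivot element is row 5, column a: 6/5.
Normalize row 5: new (row 5, RHS) = (7/5)/(6/5) = 7/6.
row 1 ← row 1 − (4/5)·(new row 5): 113/5 − (4/5)·(7/6) = 65/3.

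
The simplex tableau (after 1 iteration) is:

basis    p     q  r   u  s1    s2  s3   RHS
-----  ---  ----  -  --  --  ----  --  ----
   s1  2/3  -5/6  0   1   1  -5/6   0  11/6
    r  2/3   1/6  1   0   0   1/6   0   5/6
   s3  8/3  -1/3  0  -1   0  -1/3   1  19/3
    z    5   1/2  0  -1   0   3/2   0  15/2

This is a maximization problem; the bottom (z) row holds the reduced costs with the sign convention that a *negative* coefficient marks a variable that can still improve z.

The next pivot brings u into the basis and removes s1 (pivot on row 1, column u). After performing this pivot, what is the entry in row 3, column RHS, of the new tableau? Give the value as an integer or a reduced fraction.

49/6

Pivot element is row 1, column u: 1.
Normalize row 1: new (row 1, RHS) = (11/6)/1 = 11/6.
row 3 ← row 3 − (-1)·(new row 1): 19/3 − (-1)·(11/6) = 49/6.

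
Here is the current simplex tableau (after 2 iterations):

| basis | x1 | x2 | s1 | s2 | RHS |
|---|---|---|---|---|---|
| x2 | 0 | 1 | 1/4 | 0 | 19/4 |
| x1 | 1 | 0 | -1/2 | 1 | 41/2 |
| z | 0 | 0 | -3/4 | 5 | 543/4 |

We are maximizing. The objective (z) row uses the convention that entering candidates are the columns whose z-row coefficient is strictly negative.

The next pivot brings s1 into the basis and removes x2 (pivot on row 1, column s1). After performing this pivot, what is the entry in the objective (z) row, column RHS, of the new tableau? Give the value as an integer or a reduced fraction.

150

Pivot element is row 1, column s1: 1/4.
Normalize row 1: new (row 1, RHS) = (19/4)/(1/4) = 19.
z-row ← z-row − (-3/4)·(new row 1): 543/4 − (-3/4)·19 = 150.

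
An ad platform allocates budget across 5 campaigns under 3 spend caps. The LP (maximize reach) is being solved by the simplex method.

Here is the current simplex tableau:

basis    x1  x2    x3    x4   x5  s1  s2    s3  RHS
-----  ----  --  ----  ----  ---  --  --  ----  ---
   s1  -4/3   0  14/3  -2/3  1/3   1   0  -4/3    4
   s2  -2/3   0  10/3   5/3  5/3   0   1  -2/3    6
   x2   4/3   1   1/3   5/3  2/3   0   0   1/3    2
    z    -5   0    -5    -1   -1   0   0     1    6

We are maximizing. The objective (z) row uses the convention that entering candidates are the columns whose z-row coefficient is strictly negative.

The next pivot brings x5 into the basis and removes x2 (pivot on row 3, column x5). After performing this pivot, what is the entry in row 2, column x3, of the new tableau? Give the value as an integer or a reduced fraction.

5/2

Pivot element is row 3, column x5: 2/3.
Normalize row 3: new (row 3, x3) = (1/3)/(2/3) = 1/2.
row 2 ← row 2 − (5/3)·(new row 3): 10/3 − (5/3)·(1/2) = 5/2.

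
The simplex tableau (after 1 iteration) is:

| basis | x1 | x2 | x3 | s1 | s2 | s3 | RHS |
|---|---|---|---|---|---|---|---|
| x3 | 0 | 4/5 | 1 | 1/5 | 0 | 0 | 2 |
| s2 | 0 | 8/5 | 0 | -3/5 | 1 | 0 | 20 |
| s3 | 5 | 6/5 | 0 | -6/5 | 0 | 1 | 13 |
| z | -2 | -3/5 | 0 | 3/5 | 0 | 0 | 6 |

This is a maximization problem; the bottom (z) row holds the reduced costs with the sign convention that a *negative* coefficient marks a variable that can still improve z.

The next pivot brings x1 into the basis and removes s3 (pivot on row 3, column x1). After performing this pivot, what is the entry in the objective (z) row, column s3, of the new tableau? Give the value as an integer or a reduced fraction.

Pivot element is row 3, column x1: 5.
Normalize row 3: new (row 3, s3) = 1/5 = 1/5.
z-row ← z-row − (-2)·(new row 3): 0 − (-2)·(1/5) = 2/5.

2/5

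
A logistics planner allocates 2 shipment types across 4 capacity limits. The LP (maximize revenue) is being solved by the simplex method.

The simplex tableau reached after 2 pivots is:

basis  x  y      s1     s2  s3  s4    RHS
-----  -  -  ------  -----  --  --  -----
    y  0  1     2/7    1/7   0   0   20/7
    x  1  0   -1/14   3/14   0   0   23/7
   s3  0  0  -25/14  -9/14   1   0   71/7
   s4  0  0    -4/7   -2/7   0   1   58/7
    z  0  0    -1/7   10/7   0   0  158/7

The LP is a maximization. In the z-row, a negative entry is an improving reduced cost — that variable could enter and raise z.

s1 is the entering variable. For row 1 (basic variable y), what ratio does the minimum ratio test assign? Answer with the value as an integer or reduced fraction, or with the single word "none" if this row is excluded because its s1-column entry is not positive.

10

Ratio = RHS / (s1 entry) = (20/7) / (2/7) = 10.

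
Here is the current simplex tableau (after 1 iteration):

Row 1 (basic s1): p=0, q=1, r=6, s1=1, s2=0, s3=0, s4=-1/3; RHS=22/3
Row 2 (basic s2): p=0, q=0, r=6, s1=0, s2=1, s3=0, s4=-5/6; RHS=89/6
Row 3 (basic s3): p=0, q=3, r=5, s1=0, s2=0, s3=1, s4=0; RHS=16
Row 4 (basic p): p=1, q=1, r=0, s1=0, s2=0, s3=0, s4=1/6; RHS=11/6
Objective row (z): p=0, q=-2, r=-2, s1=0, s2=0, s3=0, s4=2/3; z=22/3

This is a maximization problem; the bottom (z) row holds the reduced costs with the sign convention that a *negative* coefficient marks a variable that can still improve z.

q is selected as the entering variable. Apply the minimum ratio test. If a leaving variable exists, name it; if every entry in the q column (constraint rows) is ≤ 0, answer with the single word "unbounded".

Ratios: row 1 (s1): (22/3)/1 = 22/3; row 2 (s2): entry 0 ≤ 0, skip; row 3 (s3): 16/3 = 16/3; row 4 (p): (11/6)/1 = 11/6.
Minimum ratio is in the p row, so p leaves.

p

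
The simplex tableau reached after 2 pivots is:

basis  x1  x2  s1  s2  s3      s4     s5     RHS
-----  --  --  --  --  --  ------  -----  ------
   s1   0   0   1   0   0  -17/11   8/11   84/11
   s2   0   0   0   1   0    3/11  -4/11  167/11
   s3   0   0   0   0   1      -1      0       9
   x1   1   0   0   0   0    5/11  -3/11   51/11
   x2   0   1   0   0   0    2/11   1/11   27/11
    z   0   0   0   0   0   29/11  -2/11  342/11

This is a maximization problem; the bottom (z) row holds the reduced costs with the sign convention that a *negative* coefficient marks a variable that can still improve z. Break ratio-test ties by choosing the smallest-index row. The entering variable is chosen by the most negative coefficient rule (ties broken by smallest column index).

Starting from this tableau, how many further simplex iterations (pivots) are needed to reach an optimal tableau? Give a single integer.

pivot: s5 in, s1 out → z = 33
No improving column remains; optimal.

1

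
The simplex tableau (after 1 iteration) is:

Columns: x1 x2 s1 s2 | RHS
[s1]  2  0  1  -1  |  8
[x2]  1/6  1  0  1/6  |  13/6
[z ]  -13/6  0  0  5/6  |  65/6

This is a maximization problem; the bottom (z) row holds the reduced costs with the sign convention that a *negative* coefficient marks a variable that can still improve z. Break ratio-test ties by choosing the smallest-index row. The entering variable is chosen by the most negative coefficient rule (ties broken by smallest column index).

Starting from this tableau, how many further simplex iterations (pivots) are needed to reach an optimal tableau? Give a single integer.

2

pivot: x1 in, s1 out → z = 39/2
pivot: s2 in, x2 out → z = 21
No improving column remains; optimal.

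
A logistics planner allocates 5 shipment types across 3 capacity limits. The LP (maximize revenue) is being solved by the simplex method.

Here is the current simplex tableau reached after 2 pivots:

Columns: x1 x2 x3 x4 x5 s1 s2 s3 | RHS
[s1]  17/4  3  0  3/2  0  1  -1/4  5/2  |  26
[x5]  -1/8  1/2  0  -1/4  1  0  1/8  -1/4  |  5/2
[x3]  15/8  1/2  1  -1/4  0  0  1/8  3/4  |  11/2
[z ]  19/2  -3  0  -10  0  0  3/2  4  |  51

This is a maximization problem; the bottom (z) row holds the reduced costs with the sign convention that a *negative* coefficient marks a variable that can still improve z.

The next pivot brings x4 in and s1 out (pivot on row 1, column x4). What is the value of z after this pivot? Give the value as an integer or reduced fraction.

673/3

Minimum ratio for x4: 26/(3/2) = 52/3.
z changes by −(z-row coeff of x4)·ratio = −(-10)·(52/3) = 520/3.
New z = 51 + (520/3) = 673/3.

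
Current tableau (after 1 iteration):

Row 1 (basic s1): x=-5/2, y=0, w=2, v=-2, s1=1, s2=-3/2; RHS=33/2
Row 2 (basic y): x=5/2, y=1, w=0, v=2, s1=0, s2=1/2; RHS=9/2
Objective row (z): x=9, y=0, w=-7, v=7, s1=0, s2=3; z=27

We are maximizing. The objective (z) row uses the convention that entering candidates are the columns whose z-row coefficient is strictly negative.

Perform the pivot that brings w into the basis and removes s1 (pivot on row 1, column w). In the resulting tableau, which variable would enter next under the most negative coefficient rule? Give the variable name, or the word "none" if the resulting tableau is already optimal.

s2

Pivot element 2. New z-row = old z-row − (-7)·(row 1/2).
Updated z-row coefficients: x: 1/4, y: 0, w: 0, v: 0, s1: 7/2, s2: -9/4.
The most negative is -9/4 in column s2, so s2 would enter next.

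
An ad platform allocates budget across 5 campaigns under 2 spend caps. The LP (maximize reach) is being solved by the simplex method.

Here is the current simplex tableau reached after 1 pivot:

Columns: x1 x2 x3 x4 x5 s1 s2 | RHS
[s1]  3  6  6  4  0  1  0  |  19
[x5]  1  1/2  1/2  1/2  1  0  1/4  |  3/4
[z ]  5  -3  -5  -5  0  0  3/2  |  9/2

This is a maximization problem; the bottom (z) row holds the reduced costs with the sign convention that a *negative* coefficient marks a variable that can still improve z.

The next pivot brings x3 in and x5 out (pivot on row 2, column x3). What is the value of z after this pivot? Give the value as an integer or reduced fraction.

12

Minimum ratio for x3: (3/4)/(1/2) = 3/2.
z changes by −(z-row coeff of x3)·ratio = −(-5)·(3/2) = 15/2.
New z = 9/2 + (15/2) = 12.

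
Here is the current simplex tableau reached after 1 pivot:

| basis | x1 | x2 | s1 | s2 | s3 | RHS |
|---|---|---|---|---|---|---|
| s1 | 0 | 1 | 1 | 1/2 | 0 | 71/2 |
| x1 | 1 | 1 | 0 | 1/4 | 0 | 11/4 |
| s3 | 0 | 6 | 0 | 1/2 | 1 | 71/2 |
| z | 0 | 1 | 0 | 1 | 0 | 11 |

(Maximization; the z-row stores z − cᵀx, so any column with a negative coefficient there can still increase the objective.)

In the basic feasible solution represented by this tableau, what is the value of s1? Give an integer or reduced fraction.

71/2

s1 is basic (row 1); its value is the RHS of that row: 71/2.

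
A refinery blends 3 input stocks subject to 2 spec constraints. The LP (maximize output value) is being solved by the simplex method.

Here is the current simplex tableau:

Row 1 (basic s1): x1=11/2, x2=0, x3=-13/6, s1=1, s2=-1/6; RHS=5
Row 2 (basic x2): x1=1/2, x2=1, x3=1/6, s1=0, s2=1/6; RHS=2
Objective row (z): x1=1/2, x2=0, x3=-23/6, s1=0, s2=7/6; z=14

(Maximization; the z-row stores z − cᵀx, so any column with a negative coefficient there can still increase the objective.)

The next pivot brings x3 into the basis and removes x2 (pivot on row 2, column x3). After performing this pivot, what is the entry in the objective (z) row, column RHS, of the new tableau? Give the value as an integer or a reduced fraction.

60

Pivot element is row 2, column x3: 1/6.
Normalize row 2: new (row 2, RHS) = 2/(1/6) = 12.
z-row ← z-row − (-23/6)·(new row 2): 14 − (-23/6)·12 = 60.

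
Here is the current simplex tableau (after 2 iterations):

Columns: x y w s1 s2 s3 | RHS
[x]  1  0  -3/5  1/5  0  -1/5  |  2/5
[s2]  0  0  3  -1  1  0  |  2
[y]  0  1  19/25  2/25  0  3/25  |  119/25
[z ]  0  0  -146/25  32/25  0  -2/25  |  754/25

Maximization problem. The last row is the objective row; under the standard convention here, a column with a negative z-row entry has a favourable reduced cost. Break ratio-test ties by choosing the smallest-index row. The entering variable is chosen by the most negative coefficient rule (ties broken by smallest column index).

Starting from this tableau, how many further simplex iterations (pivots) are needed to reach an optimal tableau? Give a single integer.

pivot: w in, s2 out → z = 2554/75
pivot: s1 in, y out → z = 1064/25
No improving column remains; optimal.

2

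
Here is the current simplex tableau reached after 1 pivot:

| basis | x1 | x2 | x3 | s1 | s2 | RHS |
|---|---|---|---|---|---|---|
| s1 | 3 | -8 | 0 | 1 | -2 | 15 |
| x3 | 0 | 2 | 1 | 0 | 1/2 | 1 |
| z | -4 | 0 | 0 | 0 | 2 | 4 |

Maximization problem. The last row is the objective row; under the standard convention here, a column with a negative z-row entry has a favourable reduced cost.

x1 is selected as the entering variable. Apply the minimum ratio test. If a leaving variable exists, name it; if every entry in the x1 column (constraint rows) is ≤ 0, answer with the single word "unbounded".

s1

Ratios: row 1 (s1): 15/3 = 5; row 2 (x3): entry 0 ≤ 0, skip.
Minimum ratio is in the s1 row, so s1 leaves.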